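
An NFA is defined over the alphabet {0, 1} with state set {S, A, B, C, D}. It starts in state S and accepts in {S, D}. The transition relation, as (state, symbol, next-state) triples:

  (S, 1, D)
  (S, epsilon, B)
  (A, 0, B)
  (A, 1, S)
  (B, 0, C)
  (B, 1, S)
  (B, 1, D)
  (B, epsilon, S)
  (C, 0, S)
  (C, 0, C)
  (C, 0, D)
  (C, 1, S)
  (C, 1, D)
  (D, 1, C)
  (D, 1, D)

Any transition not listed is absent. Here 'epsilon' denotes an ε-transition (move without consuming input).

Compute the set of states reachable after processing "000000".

Start: ε-closure({S}) = {S, B}.
Read '0': S→∅, B→{C}; now {C}.
Read '0': C→{S, C, D}; union {S, C, D}; ε-closure = {S, B, C, D}.
Read '0': S→∅, B→{C}, C→{S, C, D}, D→∅; union {S, C, D}; ε-closure = {S, B, C, D}.
Read '0': S→∅, B→{C}, C→{S, C, D}, D→∅; union {S, C, D}; ε-closure = {S, B, C, D}.
Read '0': S→∅, B→{C}, C→{S, C, D}, D→∅; union {S, C, D}; ε-closure = {S, B, C, D}.
Read '0': S→∅, B→{C}, C→{S, C, D}, D→∅; union {S, C, D}; ε-closure = {S, B, C, D}.

{S, B, C, D}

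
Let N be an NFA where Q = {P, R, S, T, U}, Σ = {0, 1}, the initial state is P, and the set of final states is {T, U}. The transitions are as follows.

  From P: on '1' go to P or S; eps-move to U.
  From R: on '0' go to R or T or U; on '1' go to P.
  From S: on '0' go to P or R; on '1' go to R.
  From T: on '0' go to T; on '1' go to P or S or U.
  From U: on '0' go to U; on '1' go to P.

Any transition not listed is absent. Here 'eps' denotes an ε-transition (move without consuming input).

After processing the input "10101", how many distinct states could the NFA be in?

3

Start: ε-closure({P}) = {P, U}.
Read '1': P→{P, S}, U→{P}; union {P, S}; ε-closure = {P, S, U}.
Read '0': P→∅, S→{P, R}, U→{U}; now {P, R, U}.
Read '1': P→{P, S}, R→{P}, U→{P}; union {P, S}; ε-closure = {P, S, U}.
Read '0': P→∅, S→{P, R}, U→{U}; now {P, R, U}.
Read '1': P→{P, S}, R→{P}, U→{P}; union {P, S}; ε-closure = {P, S, U}.
That set has 3 states.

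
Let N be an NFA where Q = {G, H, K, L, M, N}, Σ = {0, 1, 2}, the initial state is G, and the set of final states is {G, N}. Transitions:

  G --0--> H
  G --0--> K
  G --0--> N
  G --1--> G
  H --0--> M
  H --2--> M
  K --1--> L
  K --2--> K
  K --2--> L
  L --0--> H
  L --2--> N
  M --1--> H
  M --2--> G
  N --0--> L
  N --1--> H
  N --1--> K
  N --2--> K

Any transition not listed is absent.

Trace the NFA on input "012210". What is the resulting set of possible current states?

Start in {G}.
Read '0': G→{H, K, N}; now {H, K, N}.
Read '1': H→∅, K→{L}, N→{H, K}; now {H, K, L}.
Read '2': H→{M}, K→{K, L}, L→{N}; now {K, L, M, N}.
Read '2': K→{K, L}, L→{N}, M→{G}, N→{K}; now {G, K, L, N}.
Read '1': G→{G}, K→{L}, L→∅, N→{H, K}; now {G, H, K, L}.
Read '0': G→{H, K, N}, H→{M}, K→∅, L→{H}; now {H, K, M, N}.

{H, K, M, N}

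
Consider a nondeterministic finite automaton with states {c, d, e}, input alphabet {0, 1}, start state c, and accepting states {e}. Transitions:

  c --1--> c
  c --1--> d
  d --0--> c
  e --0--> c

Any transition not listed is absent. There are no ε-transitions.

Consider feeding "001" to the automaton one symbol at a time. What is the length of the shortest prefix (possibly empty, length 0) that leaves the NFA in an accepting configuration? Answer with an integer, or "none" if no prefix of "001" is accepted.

none

Start in {c}.
Read '0': c→∅; now ∅.
The set is empty and remains empty for the remaining 2 symbols.
No reachable set along the way intersects F.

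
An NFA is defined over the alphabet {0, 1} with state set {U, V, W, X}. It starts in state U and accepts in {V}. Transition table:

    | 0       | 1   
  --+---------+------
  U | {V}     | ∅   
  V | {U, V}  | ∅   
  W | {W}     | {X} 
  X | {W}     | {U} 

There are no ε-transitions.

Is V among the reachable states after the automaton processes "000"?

Start in {U}.
Read '0': {U} → {V}.
Read '0': {V} → {U, V}.
Read '0': {U, V} → {U, V}.
State V is in {U, V}.

Yes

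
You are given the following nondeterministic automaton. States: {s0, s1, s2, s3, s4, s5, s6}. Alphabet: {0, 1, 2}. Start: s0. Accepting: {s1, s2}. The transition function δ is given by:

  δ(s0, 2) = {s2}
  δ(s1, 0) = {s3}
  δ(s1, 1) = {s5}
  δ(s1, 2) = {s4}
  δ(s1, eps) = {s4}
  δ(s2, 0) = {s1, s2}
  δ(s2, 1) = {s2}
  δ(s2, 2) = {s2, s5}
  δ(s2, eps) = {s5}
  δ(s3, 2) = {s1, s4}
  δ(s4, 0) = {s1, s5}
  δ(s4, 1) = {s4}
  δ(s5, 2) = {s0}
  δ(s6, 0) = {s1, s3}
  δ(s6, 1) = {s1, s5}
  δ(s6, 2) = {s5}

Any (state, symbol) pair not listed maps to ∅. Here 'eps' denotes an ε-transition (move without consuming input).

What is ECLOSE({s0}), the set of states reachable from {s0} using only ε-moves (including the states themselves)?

{s0}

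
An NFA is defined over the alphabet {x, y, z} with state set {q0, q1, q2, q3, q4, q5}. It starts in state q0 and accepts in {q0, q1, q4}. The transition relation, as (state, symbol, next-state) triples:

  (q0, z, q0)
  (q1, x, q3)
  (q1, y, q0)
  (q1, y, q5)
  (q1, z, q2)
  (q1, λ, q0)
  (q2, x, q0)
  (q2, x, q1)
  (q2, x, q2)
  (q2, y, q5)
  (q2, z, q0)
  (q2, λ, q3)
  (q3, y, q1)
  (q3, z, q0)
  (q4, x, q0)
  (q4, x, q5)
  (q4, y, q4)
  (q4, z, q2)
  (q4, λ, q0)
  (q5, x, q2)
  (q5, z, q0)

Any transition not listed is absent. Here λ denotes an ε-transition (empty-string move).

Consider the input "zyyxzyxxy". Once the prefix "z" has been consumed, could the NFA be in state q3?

No

Start in {q0}.
Read 'z': {q0} → {q0}.
State q3 is not in {q0}.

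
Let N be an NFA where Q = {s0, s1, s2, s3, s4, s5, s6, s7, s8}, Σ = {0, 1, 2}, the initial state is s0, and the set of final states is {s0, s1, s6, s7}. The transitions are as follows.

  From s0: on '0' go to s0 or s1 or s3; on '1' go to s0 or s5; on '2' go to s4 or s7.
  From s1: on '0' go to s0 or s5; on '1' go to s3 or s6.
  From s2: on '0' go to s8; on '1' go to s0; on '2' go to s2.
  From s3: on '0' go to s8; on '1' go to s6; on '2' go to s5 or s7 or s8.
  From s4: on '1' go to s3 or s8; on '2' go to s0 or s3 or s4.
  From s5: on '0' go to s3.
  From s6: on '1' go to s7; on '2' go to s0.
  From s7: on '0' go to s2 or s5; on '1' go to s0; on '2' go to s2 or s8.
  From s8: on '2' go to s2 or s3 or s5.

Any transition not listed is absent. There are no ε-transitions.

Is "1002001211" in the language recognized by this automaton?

Start in {s0}.
Read '1': {s0} → {s0, s5}.
Read '0': {s0, s5} → {s0, s1, s3}.
Read '0': {s0, s1, s3} → {s0, s1, s3, s5, s8}.
Read '2': {s0, s1, s3, s5, s8} → {s2, s3, s4, s5, s7, s8}.
Read '0': {s2, s3, s4, s5, s7, s8} → {s2, s3, s5, s8}.
Read '0': {s2, s3, s5, s8} → {s3, s8}.
Read '1': {s3, s8} → {s6}.
Read '2': {s6} → {s0}.
Read '1': {s0} → {s0, s5}.
Read '1': {s0, s5} → {s0, s5}.
The final set {s0, s5} contains the accepting state s0.

Yes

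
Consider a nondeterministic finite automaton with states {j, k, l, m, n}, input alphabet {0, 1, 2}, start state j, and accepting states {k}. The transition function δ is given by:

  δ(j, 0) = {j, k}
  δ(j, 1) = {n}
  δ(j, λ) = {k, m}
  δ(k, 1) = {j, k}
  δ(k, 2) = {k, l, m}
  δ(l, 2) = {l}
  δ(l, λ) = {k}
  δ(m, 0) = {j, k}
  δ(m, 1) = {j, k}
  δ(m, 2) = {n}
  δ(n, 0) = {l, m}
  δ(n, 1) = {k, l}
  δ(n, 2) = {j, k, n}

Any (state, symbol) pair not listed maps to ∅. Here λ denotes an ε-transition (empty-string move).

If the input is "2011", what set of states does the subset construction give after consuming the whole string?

{j, k, l, m, n}

Start: ε-closure({j}) = {j, k, m}.
Read '2': j→∅, k→{k, l, m}, m→{n}; now {k, l, m, n}.
Read '0': k→∅, l→∅, m→{j, k}, n→{l, m}; now {j, k, l, m}.
Read '1': j→{n}, k→{j, k}, l→∅, m→{j, k}; union {j, k, n}; ε-closure = {j, k, m, n}.
Read '1': j→{n}, k→{j, k}, m→{j, k}, n→{k, l}; union {j, k, l, n}; ε-closure = {j, k, l, m, n}.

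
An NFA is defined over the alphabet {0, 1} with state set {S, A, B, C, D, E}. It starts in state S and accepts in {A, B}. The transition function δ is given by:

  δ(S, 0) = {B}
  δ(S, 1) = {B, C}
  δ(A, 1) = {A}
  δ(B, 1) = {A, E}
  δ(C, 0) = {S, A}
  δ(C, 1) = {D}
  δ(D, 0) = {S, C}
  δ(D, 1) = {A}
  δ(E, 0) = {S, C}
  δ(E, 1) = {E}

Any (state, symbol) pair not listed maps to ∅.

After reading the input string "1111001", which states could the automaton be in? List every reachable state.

Start in {S}.
Read '1': S→{B, C}; now {B, C}.
Read '1': B→{A, E}, C→{D}; now {A, D, E}.
Read '1': A→{A}, D→{A}, E→{E}; now {A, E}.
Read '1': A→{A}, E→{E}; now {A, E}.
Read '0': A→∅, E→{S, C}; now {S, C}.
Read '0': S→{B}, C→{S, A}; now {S, A, B}.
Read '1': S→{B, C}, A→{A}, B→{A, E}; now {A, B, C, E}.

{A, B, C, E}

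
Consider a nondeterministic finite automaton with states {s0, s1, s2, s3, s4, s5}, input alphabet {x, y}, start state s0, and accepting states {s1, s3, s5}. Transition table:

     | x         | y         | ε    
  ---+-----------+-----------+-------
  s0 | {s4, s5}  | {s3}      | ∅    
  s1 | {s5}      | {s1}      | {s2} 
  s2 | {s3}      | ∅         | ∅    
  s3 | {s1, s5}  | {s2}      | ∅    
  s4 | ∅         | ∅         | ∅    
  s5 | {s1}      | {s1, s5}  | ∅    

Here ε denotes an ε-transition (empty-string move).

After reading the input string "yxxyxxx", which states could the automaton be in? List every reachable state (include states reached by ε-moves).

{s1, s2, s3, s5}

Start in {s0}.
Read 'y': {s0} → {s3}.
Read 'x': {s3} → {s1, s2, s5}.
Read 'x': {s1, s2, s5} → {s1, s2, s3, s5}.
Read 'y': {s1, s2, s3, s5} → {s1, s2, s5}.
Read 'x': {s1, s2, s5} → {s1, s2, s3, s5}.
Read 'x': {s1, s2, s3, s5} → {s1, s2, s3, s5}.
Read 'x': {s1, s2, s3, s5} → {s1, s2, s3, s5}.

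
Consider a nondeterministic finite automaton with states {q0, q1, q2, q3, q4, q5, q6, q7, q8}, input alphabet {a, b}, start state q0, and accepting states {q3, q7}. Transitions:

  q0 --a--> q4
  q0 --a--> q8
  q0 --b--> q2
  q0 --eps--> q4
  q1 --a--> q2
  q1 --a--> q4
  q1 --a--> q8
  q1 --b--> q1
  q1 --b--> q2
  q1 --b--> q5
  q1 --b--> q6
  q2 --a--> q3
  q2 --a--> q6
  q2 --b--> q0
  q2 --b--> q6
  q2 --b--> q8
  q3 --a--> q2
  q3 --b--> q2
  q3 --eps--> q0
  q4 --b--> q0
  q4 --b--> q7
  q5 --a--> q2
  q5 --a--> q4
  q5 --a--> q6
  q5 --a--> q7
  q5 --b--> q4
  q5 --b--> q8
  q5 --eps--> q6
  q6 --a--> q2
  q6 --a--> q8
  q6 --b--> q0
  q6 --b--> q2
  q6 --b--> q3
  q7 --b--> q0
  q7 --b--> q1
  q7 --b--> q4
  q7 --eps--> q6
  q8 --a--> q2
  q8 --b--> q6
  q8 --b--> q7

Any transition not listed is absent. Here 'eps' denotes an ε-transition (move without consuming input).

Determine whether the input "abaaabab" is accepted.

Yes

Start: ε-closure({q0}) = {q0, q4}.
Read 'a': {q0, q4} → {q4, q8}.
Read 'b': {q4, q8} → {q0, q4, q6, q7}.
Read 'a': {q0, q4, q6, q7} → {q2, q4, q8}.
Read 'a': {q2, q4, q8} → {q0, q2, q3, q4, q6}.
Read 'a': {q0, q2, q3, q4, q6} → {q0, q2, q3, q4, q6, q8}.
Read 'b': {q0, q2, q3, q4, q6, q8} → {q0, q2, q3, q4, q6, q7, q8}.
Read 'a': {q0, q2, q3, q4, q6, q7, q8} → {q0, q2, q3, q4, q6, q8}.
Read 'b': {q0, q2, q3, q4, q6, q8} → {q0, q2, q3, q4, q6, q7, q8}.
The final set {q0, q2, q3, q4, q6, q7, q8} contains the accepting states q3, q7.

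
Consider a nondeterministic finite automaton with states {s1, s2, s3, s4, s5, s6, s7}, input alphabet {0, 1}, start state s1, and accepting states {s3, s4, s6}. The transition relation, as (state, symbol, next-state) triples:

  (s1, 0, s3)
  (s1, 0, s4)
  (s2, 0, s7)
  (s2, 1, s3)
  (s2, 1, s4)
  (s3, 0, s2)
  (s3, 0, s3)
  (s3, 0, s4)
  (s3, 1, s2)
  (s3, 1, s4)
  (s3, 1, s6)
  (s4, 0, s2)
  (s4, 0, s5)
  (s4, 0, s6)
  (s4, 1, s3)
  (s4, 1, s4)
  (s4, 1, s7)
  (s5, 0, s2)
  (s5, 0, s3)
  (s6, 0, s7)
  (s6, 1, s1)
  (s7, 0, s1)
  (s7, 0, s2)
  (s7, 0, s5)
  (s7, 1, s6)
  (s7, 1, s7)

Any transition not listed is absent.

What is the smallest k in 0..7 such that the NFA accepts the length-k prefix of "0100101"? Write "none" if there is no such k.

Start in {s1}.
Read '0': {s1} → {s3, s4}.
None of the earlier sets intersect F, but {s3, s4} does.

1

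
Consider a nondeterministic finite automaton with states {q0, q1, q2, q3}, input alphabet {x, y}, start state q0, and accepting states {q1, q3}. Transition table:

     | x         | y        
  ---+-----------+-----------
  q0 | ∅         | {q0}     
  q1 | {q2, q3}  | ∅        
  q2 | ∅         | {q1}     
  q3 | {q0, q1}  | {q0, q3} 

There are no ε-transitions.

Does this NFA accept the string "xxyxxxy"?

Start in {q0}.
Read 'x': q0→∅; now ∅.
The set is empty and remains empty for the remaining 6 symbols.
The final set ∅ contains no accepting state.

No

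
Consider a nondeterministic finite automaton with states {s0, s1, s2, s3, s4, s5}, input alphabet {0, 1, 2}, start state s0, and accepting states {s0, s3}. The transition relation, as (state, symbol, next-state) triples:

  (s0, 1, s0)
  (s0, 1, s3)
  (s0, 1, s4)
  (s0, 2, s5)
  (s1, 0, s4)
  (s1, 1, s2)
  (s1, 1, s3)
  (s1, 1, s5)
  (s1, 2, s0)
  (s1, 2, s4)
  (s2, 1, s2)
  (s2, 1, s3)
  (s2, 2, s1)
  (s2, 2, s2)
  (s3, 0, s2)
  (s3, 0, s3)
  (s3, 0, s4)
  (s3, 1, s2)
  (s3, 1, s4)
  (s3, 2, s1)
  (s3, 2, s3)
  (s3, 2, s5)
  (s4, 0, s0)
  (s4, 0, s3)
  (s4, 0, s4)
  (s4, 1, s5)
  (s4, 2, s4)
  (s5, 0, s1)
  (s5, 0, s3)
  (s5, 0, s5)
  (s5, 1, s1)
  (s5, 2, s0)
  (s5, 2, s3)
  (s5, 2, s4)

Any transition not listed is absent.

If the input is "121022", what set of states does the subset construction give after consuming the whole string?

Start in {s0}.
Read '1': s0→{s0, s3, s4}; now {s0, s3, s4}.
Read '2': s0→{s5}, s3→{s1, s3, s5}, s4→{s4}; now {s1, s3, s4, s5}.
Read '1': s1→{s2, s3, s5}, s3→{s2, s4}, s4→{s5}, s5→{s1}; now {s1, s2, s3, s4, s5}.
Read '0': s1→{s4}, s2→∅, s3→{s2, s3, s4}, s4→{s0, s3, s4}, s5→{s1, s3, s5}; now {s0, s1, s2, s3, s4, s5}.
Read '2': s0→{s5}, s1→{s0, s4}, s2→{s1, s2}, s3→{s1, s3, s5}, s4→{s4}, s5→{s0, s3, s4}; now {s0, s1, s2, s3, s4, s5}.
Read '2': s0→{s5}, s1→{s0, s4}, s2→{s1, s2}, s3→{s1, s3, s5}, s4→{s4}, s5→{s0, s3, s4}; now {s0, s1, s2, s3, s4, s5}.

{s0, s1, s2, s3, s4, s5}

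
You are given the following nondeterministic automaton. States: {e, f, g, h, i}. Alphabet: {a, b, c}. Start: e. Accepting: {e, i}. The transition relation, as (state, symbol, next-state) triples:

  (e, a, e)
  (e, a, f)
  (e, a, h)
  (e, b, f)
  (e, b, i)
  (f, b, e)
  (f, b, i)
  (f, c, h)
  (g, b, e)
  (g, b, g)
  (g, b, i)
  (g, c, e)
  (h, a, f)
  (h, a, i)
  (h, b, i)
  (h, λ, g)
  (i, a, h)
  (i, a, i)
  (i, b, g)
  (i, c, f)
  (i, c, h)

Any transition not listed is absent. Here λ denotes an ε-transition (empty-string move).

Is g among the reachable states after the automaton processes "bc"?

Yes

Start in {e}.
Read 'b': e→{f, i}; now {f, i}.
Read 'c': f→{h}, i→{f, h}; union {f, h}; ε-closure = {f, g, h}.
State g is in {f, g, h}.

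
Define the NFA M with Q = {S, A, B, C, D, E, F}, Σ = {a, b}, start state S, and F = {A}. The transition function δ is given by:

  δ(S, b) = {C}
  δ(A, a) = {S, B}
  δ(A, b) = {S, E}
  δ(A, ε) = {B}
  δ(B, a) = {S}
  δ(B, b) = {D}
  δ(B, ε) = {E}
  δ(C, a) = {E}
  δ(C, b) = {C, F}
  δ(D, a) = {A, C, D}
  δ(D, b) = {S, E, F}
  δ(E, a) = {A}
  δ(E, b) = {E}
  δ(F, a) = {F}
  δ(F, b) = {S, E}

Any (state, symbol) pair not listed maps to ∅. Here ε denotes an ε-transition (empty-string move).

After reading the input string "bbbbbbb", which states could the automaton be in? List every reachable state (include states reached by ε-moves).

{S, C, E, F}

Start in {S}.
Read 'b': {S} → {C}.
Read 'b': {C} → {C, F}.
Read 'b': {C, F} → {S, C, E, F}.
Read 'b': {S, C, E, F} → {S, C, E, F}.
Read 'b': {S, C, E, F} → {S, C, E, F}.
Read 'b': {S, C, E, F} → {S, C, E, F}.
Read 'b': {S, C, E, F} → {S, C, E, F}.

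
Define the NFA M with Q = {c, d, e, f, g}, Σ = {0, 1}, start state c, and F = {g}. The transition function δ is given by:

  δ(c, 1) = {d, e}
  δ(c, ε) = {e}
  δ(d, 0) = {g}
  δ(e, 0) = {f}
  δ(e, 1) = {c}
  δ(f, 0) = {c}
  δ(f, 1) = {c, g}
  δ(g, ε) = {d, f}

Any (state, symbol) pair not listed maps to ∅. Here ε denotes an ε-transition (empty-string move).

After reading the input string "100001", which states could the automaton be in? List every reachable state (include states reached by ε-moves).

{c, d, e, f, g}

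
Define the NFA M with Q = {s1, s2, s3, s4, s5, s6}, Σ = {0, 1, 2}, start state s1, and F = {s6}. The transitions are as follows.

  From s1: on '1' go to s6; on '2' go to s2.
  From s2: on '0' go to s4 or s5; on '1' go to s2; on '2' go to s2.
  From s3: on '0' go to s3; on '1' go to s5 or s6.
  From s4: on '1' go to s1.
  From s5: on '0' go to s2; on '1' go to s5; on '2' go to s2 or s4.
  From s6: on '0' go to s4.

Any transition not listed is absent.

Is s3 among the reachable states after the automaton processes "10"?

No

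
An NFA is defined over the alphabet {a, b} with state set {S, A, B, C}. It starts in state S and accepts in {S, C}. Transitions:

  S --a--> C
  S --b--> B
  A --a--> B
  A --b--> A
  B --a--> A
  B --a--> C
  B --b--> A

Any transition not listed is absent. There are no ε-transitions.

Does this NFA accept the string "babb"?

No

Start in {S}.
Read 'b': {S} → {B}.
Read 'a': {B} → {A, C}.
Read 'b': {A, C} → {A}.
Read 'b': {A} → {A}.
The final set {A} contains no accepting state.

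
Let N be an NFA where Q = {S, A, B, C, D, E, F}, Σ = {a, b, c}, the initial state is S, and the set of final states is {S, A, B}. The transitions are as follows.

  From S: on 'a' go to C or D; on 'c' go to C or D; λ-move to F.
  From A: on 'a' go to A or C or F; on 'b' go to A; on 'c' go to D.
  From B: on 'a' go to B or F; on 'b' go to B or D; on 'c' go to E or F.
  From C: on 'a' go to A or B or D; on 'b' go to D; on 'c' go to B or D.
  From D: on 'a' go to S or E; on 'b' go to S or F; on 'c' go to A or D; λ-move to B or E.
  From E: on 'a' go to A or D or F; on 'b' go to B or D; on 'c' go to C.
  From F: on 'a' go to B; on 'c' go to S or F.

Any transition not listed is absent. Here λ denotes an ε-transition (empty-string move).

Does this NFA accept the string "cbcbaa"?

Yes

Start: ε-closure({S}) = {S, F}.
Read 'c': S→{C, D}, F→{S, F}; union {S, C, D, F}; ε-closure = {S, B, C, D, E, F}.
Read 'b': S→∅, B→{B, D}, C→{D}, D→{S, F}, E→{B, D}, F→∅; union {S, B, D, F}; ε-closure = {S, B, D, E, F}.
Read 'c': S→{C, D}, B→{E, F}, D→{A, D}, E→{C}, F→{S, F}; union {S, A, C, D, E, F}; ε-closure = {S, A, B, C, D, E, F}.
Read 'b': S→∅, A→{A}, B→{B, D}, C→{D}, D→{S, F}, E→{B, D}, F→∅; union {S, A, B, D, F}; ε-closure = {S, A, B, D, E, F}.
Read 'a': S→{C, D}, A→{A, C, F}, B→{B, F}, D→{S, E}, E→{A, D, F}, F→{B}; now {S, A, B, C, D, E, F}.
Read 'a': S→{C, D}, A→{A, C, F}, B→{B, F}, C→{A, B, D}, D→{S, E}, E→{A, D, F}, F→{B}; now {S, A, B, C, D, E, F}.
The final set {S, A, B, C, D, E, F} contains the accepting states S, A, B.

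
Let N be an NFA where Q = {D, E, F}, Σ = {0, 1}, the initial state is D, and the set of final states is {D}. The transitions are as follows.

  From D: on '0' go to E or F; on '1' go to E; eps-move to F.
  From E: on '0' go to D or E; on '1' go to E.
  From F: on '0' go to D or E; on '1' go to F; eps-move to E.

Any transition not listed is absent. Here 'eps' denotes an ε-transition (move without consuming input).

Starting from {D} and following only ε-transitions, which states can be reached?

{D, E, F}

Begin with {D}.
ε-move D → F; add F.
ε-move F → E; add E.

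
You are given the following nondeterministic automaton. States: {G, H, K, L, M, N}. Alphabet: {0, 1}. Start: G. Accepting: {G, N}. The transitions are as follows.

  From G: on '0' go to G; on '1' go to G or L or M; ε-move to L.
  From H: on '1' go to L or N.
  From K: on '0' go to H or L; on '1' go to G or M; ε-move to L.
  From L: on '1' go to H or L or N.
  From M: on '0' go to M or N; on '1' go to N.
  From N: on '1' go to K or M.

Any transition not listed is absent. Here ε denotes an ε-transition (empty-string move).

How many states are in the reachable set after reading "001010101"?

6

Start: ε-closure({G}) = {G, L}.
Read '0': {G, L} → {G, L}.
Read '0': {G, L} → {G, L}.
Read '1': {G, L} → {G, H, L, M, N}.
Read '0': {G, H, L, M, N} → {G, L, M, N}.
Read '1': {G, L, M, N} → {G, H, K, L, M, N}.
Read '0': {G, H, K, L, M, N} → {G, H, L, M, N}.
Read '1': {G, H, L, M, N} → {G, H, K, L, M, N}.
Read '0': {G, H, K, L, M, N} → {G, H, L, M, N}.
Read '1': {G, H, L, M, N} → {G, H, K, L, M, N}.
That set has 6 states.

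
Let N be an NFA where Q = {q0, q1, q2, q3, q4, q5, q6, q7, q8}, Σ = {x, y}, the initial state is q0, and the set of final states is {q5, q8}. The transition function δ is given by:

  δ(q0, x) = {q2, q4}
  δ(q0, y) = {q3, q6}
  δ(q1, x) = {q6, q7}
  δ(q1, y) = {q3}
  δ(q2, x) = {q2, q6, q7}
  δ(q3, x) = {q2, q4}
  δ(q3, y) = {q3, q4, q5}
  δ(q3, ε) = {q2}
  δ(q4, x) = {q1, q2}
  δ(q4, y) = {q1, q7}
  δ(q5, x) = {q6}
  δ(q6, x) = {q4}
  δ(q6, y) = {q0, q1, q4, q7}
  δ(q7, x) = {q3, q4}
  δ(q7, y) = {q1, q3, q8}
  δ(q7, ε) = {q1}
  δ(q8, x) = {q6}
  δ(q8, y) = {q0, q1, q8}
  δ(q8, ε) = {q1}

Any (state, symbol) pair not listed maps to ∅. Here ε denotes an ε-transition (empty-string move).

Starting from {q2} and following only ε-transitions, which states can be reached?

{q2}

Begin with {q2}.
No ε-moves leave this set, so the closure equals the set itself.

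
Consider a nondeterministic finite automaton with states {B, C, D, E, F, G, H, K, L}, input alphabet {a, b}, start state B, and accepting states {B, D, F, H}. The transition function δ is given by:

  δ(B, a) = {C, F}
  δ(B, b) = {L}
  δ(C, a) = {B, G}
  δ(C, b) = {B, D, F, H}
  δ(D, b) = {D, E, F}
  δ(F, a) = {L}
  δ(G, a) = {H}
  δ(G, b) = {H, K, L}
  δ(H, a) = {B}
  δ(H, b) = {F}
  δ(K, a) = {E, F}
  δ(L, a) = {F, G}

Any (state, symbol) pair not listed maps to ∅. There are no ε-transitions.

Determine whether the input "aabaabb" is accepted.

Start in {B}.
Read 'a': {B} → {C, F}.
Read 'a': {C, F} → {B, G, L}.
Read 'b': {B, G, L} → {H, K, L}.
Read 'a': {H, K, L} → {B, E, F, G}.
Read 'a': {B, E, F, G} → {C, F, H, L}.
Read 'b': {C, F, H, L} → {B, D, F, H}.
Read 'b': {B, D, F, H} → {D, E, F, L}.
The final set {D, E, F, L} contains the accepting states D, F.

Yes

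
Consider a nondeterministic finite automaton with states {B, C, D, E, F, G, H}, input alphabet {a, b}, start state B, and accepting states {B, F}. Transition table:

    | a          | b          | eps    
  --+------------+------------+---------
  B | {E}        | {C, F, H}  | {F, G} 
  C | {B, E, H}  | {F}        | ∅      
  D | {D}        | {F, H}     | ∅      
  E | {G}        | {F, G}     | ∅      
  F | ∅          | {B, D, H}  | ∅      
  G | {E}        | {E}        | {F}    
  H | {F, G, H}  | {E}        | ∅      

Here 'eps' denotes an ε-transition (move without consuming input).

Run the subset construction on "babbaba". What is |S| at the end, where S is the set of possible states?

6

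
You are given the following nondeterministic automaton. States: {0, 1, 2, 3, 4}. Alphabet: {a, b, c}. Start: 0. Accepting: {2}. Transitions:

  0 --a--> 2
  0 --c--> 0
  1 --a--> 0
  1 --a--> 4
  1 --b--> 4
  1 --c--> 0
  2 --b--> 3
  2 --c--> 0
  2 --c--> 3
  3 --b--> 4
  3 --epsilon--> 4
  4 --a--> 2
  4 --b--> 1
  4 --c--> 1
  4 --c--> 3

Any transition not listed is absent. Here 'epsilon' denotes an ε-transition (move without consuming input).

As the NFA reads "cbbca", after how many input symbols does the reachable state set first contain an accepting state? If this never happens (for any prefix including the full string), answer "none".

none

Start in {0}.
Read 'c': {0} → {0}.
Read 'b': {0} → ∅.
The set is empty and remains empty for the remaining 3 symbols.
No reachable set along the way intersects F.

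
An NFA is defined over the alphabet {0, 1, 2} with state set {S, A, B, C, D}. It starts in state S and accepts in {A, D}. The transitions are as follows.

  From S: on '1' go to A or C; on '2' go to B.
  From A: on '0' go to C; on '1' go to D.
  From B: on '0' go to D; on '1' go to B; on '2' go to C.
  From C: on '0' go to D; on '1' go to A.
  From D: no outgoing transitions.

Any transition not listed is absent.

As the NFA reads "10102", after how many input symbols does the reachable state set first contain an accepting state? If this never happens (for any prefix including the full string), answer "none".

Start in {S}.
Read '1': {S} → {A, C}.
None of the earlier sets intersect F, but {A, C} does.

1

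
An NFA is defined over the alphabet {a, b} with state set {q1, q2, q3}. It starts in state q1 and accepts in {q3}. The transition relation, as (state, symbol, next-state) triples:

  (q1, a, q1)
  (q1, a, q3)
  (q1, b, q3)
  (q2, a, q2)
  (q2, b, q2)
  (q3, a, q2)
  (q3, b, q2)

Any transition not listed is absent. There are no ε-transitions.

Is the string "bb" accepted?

Start in {q1}.
Read 'b': q1→{q3}; now {q3}.
Read 'b': q3→{q2}; now {q2}.
The final set {q2} contains no accepting state.

No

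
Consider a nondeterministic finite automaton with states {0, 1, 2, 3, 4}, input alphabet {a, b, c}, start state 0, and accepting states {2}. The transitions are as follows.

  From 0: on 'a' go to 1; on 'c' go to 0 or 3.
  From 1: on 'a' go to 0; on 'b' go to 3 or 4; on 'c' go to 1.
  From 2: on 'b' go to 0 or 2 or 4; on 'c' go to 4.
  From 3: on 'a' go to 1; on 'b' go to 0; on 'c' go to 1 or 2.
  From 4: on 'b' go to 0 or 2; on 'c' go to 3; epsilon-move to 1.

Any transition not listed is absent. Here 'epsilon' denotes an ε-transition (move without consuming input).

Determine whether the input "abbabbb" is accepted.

Yes

Start in {0}.
Read 'a': 0→{1}; now {1}.
Read 'b': 1→{3, 4}; union {3, 4}; ε-closure = {1, 3, 4}.
Read 'b': 1→{3, 4}, 3→{0}, 4→{0, 2}; union {0, 2, 3, 4}; ε-closure = {0, 1, 2, 3, 4}.
Read 'a': 0→{1}, 1→{0}, 2→∅, 3→{1}, 4→∅; now {0, 1}.
Read 'b': 0→∅, 1→{3, 4}; union {3, 4}; ε-closure = {1, 3, 4}.
Read 'b': 1→{3, 4}, 3→{0}, 4→{0, 2}; union {0, 2, 3, 4}; ε-closure = {0, 1, 2, 3, 4}.
Read 'b': 0→∅, 1→{3, 4}, 2→{0, 2, 4}, 3→{0}, 4→{0, 2}; union {0, 2, 3, 4}; ε-closure = {0, 1, 2, 3, 4}.
The final set {0, 1, 2, 3, 4} contains the accepting state 2.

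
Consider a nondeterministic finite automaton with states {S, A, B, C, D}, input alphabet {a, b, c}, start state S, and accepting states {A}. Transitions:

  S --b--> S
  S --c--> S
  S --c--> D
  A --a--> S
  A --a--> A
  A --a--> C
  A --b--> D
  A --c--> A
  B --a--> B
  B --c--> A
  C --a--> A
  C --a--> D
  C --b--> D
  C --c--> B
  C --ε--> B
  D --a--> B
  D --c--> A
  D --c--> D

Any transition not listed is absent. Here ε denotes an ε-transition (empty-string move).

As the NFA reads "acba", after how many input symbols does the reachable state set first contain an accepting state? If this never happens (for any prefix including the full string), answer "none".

Start in {S}.
Read 'a': S→∅; now ∅.
The set is empty and remains empty for the remaining 3 symbols.
No reachable set along the way intersects F.

none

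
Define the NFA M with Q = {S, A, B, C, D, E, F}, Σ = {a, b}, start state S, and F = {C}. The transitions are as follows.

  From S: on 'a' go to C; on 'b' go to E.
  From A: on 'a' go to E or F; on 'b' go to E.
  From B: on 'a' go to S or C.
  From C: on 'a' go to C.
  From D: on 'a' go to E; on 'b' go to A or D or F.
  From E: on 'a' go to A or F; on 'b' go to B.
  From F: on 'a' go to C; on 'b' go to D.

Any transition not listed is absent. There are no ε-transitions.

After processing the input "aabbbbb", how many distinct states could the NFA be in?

0

Start in {S}.
Read 'a': {S} → {C}.
Read 'a': {C} → {C}.
Read 'b': {C} → ∅.
The set is empty and remains empty for the remaining 4 symbols.
That set has 0 states.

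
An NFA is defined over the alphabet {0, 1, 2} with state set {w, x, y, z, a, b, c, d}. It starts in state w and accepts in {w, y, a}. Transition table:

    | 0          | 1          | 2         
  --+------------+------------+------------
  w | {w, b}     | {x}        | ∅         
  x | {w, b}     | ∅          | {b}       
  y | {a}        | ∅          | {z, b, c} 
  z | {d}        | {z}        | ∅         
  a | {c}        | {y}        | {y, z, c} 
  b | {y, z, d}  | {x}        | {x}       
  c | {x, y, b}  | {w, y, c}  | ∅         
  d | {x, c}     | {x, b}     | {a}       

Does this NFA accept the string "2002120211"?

Start in {w}.
Read '2': {w} → ∅.
The set is empty and remains empty for the remaining 9 symbols.
The final set ∅ contains no accepting state.

No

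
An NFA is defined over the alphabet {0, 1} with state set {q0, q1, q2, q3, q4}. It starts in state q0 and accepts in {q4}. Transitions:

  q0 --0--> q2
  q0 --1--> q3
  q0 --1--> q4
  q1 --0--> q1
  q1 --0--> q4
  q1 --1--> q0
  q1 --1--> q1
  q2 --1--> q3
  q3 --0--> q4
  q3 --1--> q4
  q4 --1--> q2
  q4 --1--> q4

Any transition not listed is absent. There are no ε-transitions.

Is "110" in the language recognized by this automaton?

No

Start in {q0}.
Read '1': q0→{q3, q4}; now {q3, q4}.
Read '1': q3→{q4}, q4→{q2, q4}; now {q2, q4}.
Read '0': q2→∅, q4→∅; now ∅.
The final set ∅ contains no accepting state.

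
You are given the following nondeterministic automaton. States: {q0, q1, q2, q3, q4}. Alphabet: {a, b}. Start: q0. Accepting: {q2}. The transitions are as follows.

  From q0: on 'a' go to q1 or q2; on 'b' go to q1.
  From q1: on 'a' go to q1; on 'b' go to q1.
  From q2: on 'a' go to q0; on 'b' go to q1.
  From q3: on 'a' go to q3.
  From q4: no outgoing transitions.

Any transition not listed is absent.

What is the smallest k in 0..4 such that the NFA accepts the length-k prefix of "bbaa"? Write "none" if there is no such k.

Start in {q0}.
Read 'b': {q0} → {q1}.
Read 'b': {q1} → {q1}.
Read 'a': {q1} → {q1}.
Read 'a': {q1} → {q1}.
No reachable set along the way intersects F.

none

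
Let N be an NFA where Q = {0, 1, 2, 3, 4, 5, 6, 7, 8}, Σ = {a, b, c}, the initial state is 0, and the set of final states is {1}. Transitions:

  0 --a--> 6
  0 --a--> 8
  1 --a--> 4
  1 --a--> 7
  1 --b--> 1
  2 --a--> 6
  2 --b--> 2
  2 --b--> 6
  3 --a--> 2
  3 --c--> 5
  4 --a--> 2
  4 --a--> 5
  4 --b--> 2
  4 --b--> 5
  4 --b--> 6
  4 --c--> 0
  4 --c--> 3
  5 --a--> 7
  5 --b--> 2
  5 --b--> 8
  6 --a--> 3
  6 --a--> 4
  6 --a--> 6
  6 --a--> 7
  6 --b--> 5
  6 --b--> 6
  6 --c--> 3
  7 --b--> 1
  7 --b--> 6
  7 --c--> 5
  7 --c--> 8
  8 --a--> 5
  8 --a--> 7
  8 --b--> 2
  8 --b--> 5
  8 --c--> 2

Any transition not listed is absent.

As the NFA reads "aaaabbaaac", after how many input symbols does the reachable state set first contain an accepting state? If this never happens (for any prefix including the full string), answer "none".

Start in {0}.
Read 'a': {0} → {6, 8}.
Read 'a': {6, 8} → {3, 4, 5, 6, 7}.
Read 'a': {3, 4, 5, 6, 7} → {2, 3, 4, 5, 6, 7}.
Read 'a': {2, 3, 4, 5, 6, 7} → {2, 3, 4, 5, 6, 7}.
Read 'b': {2, 3, 4, 5, 6, 7} → {1, 2, 5, 6, 8}.
None of the earlier sets intersect F, but {1, 2, 5, 6, 8} does.

5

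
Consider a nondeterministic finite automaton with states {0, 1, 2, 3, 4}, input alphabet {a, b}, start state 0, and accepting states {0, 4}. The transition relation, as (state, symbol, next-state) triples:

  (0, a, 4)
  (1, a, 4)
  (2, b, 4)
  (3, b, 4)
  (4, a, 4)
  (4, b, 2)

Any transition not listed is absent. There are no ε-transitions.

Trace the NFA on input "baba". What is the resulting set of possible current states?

Start in {0}.
Read 'b': {0} → ∅.
The set is empty and remains empty for the remaining 3 symbols.

∅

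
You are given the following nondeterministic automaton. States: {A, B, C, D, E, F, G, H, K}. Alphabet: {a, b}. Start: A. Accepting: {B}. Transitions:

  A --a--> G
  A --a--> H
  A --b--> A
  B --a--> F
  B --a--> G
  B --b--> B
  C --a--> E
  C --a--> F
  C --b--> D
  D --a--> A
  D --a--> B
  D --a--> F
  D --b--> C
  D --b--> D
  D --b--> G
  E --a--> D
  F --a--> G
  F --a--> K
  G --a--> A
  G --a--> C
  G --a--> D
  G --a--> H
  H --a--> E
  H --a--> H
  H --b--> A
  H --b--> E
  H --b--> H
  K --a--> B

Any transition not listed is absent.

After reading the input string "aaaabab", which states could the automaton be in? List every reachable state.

{A, B, C, D, E, G, H}

Start in {A}.
Read 'a': A→{G, H}; now {G, H}.
Read 'a': G→{A, C, D, H}, H→{E, H}; now {A, C, D, E, H}.
Read 'a': A→{G, H}, C→{E, F}, D→{A, B, F}, E→{D}, H→{E, H}; now {A, B, D, E, F, G, H}.
Read 'a': A→{G, H}, B→{F, G}, D→{A, B, F}, E→{D}, F→{G, K}, G→{A, C, D, H}, H→{E, H}; now {A, B, C, D, E, F, G, H, K}.
Read 'b': A→{A}, B→{B}, C→{D}, D→{C, D, G}, E→∅, F→∅, G→∅, H→{A, E, H}, K→∅; now {A, B, C, D, E, G, H}.
Read 'a': A→{G, H}, B→{F, G}, C→{E, F}, D→{A, B, F}, E→{D}, G→{A, C, D, H}, H→{E, H}; now {A, B, C, D, E, F, G, H}.
Read 'b': A→{A}, B→{B}, C→{D}, D→{C, D, G}, E→∅, F→∅, G→∅, H→{A, E, H}; now {A, B, C, D, E, G, H}.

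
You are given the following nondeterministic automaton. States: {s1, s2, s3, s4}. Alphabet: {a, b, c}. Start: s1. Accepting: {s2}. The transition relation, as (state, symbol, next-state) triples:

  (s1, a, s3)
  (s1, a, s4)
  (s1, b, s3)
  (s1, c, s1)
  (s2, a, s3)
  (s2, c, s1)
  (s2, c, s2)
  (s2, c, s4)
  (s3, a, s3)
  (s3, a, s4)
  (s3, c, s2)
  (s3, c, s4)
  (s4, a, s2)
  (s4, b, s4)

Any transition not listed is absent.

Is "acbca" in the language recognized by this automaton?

Start in {s1}.
Read 'a': {s1} → {s3, s4}.
Read 'c': {s3, s4} → {s2, s4}.
Read 'b': {s2, s4} → {s4}.
Read 'c': {s4} → ∅.
The set is empty and remains empty for the remaining 1 symbol.
The final set ∅ contains no accepting state.

No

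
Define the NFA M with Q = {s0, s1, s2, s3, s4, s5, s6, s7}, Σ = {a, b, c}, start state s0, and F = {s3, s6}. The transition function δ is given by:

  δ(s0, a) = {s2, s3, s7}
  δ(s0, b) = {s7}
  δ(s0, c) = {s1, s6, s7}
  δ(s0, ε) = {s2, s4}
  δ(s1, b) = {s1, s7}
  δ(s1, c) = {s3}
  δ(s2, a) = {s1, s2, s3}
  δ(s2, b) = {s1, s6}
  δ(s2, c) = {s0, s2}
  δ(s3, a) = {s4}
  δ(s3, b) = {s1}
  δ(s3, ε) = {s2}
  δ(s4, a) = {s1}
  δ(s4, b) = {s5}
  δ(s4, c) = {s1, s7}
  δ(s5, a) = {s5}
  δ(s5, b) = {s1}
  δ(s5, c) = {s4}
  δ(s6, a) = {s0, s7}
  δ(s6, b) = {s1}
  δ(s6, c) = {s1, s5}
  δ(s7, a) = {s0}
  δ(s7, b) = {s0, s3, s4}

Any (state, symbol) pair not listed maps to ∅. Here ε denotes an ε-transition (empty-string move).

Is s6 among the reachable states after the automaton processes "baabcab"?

Yes

Start: ε-closure({s0}) = {s0, s2, s4}.
Read 'b': {s0, s2, s4} → {s1, s5, s6, s7}.
Read 'a': {s1, s5, s6, s7} → {s0, s2, s4, s5, s7}.
Read 'a': {s0, s2, s4, s5, s7} → {s0, s1, s2, s3, s4, s5, s7}.
Read 'b': {s0, s1, s2, s3, s4, s5, s7} → {s0, s1, s2, s3, s4, s5, s6, s7}.
Read 'c': {s0, s1, s2, s3, s4, s5, s6, s7} → {s0, s1, s2, s3, s4, s5, s6, s7}.
Read 'a': {s0, s1, s2, s3, s4, s5, s6, s7} → {s0, s1, s2, s3, s4, s5, s7}.
Read 'b': {s0, s1, s2, s3, s4, s5, s7} → {s0, s1, s2, s3, s4, s5, s6, s7}.
State s6 is in {s0, s1, s2, s3, s4, s5, s6, s7}.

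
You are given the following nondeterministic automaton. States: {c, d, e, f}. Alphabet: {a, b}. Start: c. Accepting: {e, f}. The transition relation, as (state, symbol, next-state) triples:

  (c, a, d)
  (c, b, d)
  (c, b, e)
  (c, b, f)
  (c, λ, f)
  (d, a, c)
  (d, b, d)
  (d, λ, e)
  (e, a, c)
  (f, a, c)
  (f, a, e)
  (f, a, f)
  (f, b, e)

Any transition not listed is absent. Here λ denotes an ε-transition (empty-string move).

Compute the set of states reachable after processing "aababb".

Start: ε-closure({c}) = {c, f}.
Read 'a': c→{d}, f→{c, e, f}; now {c, d, e, f}.
Read 'a': c→{d}, d→{c}, e→{c}, f→{c, e, f}; now {c, d, e, f}.
Read 'b': c→{d, e, f}, d→{d}, e→∅, f→{e}; now {d, e, f}.
Read 'a': d→{c}, e→{c}, f→{c, e, f}; now {c, e, f}.
Read 'b': c→{d, e, f}, e→∅, f→{e}; now {d, e, f}.
Read 'b': d→{d}, e→∅, f→{e}; now {d, e}.

{d, e}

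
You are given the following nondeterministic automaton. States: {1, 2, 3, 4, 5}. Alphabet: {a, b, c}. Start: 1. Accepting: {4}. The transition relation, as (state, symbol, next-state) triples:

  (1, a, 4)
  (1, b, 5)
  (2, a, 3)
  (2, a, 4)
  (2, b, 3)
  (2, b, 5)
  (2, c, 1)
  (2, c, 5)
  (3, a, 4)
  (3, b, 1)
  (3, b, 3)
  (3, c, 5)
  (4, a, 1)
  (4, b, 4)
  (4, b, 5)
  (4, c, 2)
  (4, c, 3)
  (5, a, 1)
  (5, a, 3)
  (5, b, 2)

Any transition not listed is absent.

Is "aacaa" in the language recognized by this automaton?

Start in {1}.
Read 'a': {1} → {4}.
Read 'a': {4} → {1}.
Read 'c': {1} → ∅.
The set is empty and remains empty for the remaining 2 symbols.
The final set ∅ contains no accepting state.

No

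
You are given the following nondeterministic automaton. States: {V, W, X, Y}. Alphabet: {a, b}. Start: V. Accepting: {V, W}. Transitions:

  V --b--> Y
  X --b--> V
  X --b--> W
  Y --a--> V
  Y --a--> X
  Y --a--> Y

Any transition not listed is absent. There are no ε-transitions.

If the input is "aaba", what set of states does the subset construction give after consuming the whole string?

Start in {V}.
Read 'a': V→∅; now ∅.
The set is empty and remains empty for the remaining 3 symbols.

∅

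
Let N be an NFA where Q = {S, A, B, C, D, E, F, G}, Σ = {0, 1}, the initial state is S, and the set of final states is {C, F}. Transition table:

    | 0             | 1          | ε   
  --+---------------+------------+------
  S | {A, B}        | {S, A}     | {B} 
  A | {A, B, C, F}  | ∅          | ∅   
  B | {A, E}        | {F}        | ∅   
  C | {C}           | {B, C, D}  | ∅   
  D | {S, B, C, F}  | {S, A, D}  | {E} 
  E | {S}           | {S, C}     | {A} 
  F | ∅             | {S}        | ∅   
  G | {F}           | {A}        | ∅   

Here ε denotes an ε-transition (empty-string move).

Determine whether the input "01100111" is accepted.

Yes

Start: ε-closure({S}) = {S, B}.
Read '0': {S, B} → {A, B, E}.
Read '1': {A, B, E} → {S, B, C, F}.
Read '1': {S, B, C, F} → {S, A, B, C, D, E, F}.
Read '0': {S, A, B, C, D, E, F} → {S, A, B, C, E, F}.
Read '0': {S, A, B, C, E, F} → {S, A, B, C, E, F}.
Read '1': {S, A, B, C, E, F} → {S, A, B, C, D, E, F}.
Read '1': {S, A, B, C, D, E, F} → {S, A, B, C, D, E, F}.
Read '1': {S, A, B, C, D, E, F} → {S, A, B, C, D, E, F}.
The final set {S, A, B, C, D, E, F} contains the accepting states C, F.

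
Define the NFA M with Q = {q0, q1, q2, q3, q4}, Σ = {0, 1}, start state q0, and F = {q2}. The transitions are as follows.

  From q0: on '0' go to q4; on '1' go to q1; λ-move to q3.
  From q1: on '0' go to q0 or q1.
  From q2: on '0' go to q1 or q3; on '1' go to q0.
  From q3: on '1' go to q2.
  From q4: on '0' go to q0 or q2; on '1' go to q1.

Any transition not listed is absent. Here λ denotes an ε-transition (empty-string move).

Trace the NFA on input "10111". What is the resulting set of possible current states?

Start: ε-closure({q0}) = {q0, q3}.
Read '1': {q0, q3} → {q1, q2}.
Read '0': {q1, q2} → {q0, q1, q3}.
Read '1': {q0, q1, q3} → {q1, q2}.
Read '1': {q1, q2} → {q0, q3}.
Read '1': {q0, q3} → {q1, q2}.

{q1, q2}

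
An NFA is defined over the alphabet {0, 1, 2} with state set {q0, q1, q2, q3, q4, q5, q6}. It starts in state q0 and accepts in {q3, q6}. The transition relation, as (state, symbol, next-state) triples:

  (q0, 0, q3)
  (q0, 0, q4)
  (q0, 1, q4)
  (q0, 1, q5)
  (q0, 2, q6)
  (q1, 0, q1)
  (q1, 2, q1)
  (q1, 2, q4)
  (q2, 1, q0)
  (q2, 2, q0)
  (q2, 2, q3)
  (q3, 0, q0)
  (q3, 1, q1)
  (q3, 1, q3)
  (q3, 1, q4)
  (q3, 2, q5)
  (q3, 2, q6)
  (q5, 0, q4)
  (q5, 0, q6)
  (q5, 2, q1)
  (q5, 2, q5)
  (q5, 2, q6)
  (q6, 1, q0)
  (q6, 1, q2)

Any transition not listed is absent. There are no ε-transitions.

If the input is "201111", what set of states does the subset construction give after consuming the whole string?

∅

Start in {q0}.
Read '2': q0→{q6}; now {q6}.
Read '0': q6→∅; now ∅.
The set is empty and remains empty for the remaining 4 symbols.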